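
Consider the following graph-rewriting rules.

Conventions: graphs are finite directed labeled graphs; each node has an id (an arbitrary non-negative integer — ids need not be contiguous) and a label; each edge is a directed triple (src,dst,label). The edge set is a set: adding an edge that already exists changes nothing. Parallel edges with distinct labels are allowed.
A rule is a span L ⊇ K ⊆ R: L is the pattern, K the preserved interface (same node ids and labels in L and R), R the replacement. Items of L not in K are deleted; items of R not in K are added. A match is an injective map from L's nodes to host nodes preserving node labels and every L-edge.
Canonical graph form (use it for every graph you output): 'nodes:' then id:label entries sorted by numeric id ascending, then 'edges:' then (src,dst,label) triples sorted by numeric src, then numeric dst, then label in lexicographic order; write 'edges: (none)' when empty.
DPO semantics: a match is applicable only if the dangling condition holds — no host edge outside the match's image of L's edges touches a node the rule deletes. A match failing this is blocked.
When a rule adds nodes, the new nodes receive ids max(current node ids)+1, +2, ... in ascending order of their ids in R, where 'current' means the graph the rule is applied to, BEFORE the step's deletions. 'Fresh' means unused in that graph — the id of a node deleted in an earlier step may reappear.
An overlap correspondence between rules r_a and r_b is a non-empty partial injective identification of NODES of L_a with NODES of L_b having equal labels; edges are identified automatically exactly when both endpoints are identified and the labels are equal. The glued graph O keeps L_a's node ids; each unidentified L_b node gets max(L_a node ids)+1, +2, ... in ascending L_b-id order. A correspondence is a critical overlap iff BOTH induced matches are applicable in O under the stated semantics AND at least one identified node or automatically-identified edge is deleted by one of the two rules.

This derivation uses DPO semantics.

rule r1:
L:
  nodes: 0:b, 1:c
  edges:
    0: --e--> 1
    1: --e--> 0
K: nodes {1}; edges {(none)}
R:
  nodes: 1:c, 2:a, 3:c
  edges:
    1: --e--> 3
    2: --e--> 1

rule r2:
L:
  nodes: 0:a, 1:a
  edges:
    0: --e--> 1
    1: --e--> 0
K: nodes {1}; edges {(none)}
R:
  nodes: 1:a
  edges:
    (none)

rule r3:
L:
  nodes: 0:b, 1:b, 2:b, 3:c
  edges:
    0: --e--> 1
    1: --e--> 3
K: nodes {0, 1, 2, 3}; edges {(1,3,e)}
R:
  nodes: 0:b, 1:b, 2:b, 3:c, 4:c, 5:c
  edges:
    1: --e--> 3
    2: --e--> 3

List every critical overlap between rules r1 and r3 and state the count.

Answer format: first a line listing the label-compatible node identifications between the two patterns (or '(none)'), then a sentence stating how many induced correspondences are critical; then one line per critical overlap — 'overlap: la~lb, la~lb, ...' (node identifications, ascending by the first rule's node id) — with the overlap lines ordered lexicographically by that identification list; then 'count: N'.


label-compatible node identifications between L(r1) and L(r3): 0~0, 0~1, 0~2, 1~3
2 of the induced correspondences are critical overlaps of r1 and r3.
overlap: 0~2
overlap: 0~2, 1~3
count: 2


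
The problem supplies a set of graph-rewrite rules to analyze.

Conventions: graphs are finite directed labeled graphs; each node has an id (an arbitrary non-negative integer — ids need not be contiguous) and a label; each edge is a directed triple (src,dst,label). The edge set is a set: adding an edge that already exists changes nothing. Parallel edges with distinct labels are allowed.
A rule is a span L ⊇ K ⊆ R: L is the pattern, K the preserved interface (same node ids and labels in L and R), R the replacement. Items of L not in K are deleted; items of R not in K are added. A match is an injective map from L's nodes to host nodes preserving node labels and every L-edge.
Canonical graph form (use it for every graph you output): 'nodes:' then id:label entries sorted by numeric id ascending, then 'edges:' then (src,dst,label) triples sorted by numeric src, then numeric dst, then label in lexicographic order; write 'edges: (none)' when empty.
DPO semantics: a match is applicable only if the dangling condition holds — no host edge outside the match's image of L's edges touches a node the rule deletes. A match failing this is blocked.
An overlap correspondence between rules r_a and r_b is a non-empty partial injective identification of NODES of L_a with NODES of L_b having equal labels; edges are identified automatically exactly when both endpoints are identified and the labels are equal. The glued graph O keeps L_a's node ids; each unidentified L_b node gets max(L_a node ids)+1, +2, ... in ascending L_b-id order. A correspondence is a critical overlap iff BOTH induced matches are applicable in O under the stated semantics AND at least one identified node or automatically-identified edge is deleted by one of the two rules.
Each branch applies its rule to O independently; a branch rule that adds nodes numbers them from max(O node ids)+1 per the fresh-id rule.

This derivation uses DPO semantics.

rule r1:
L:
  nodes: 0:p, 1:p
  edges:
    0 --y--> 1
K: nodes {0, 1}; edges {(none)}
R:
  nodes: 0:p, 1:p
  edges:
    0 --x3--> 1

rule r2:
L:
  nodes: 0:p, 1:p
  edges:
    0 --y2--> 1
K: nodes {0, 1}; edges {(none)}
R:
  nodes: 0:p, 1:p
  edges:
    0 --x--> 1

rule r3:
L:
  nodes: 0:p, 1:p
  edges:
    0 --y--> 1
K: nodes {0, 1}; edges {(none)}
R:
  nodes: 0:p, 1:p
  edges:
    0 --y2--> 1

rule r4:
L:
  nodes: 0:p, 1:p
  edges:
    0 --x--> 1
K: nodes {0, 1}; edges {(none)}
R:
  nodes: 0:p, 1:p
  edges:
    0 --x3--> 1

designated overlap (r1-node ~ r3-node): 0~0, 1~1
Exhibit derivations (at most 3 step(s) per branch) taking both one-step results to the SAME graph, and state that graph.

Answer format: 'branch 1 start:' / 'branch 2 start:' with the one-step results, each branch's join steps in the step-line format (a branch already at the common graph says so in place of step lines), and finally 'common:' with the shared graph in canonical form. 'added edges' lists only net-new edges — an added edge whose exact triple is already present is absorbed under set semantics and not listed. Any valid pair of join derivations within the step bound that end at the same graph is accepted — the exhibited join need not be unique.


branch 1 start:
nodes: 0:p, 1:p
edges: (0,1,x3)
branch 2 start:
nodes: 0:p, 1:p
edges: (0,1,y2)
branch 1: already at the common graph (0 steps)
branch 2 step 1: rule r2; match: 0->0, 1->1; deleted nodes (none); deleted edges (0,1,y2); added nodes (none); added edges (0,1,x); result: nodes: 0:p, 1:p edges: (0,1,x)
branch 2 step 2: rule r4; match: 0->0, 1->1; deleted nodes (none); deleted edges (0,1,x); added nodes (none); added edges (0,1,x3); result: nodes: 0:p, 1:p edges: (0,1,x3)
common:
nodes: 0:p, 1:p
edges: (0,1,x3)


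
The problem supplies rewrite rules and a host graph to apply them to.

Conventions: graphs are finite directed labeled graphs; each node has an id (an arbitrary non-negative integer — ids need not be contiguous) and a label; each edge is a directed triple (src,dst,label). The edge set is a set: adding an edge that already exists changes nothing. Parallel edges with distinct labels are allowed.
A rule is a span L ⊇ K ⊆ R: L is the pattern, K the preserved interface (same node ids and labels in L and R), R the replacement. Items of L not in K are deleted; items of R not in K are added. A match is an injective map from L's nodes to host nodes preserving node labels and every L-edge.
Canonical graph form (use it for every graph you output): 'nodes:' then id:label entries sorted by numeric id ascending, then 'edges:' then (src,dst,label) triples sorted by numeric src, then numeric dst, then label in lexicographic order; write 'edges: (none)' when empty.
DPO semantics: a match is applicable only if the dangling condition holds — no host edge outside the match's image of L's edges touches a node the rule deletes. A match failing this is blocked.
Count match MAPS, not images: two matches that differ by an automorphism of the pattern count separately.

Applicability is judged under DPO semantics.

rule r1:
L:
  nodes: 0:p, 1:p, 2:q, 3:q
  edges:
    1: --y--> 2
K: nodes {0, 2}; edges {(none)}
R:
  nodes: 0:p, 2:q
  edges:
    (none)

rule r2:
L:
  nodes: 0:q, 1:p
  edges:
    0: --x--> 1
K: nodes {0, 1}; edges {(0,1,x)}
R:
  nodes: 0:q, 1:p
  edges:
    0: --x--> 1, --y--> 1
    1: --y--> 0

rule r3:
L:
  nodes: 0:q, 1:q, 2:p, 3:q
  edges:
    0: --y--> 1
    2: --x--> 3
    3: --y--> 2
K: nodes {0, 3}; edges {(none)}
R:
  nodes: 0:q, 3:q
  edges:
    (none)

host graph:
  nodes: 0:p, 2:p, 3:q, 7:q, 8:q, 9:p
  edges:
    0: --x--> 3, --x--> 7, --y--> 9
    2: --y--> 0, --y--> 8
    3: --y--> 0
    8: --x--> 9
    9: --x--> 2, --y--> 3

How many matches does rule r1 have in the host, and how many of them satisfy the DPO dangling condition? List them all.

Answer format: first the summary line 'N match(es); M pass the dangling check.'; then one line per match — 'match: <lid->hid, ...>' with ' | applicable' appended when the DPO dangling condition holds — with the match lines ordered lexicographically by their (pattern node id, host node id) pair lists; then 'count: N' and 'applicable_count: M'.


8 match(es); 0 pass the dangling check.
match: 0->0, 1->2, 2->8, 3->3
match: 0->0, 1->2, 2->8, 3->7
match: 0->0, 1->9, 2->3, 3->7
match: 0->0, 1->9, 2->3, 3->8
match: 0->2, 1->9, 2->3, 3->7
match: 0->2, 1->9, 2->3, 3->8
match: 0->9, 1->2, 2->8, 3->3
match: 0->9, 1->2, 2->8, 3->7
count: 8
applicable_count: 0


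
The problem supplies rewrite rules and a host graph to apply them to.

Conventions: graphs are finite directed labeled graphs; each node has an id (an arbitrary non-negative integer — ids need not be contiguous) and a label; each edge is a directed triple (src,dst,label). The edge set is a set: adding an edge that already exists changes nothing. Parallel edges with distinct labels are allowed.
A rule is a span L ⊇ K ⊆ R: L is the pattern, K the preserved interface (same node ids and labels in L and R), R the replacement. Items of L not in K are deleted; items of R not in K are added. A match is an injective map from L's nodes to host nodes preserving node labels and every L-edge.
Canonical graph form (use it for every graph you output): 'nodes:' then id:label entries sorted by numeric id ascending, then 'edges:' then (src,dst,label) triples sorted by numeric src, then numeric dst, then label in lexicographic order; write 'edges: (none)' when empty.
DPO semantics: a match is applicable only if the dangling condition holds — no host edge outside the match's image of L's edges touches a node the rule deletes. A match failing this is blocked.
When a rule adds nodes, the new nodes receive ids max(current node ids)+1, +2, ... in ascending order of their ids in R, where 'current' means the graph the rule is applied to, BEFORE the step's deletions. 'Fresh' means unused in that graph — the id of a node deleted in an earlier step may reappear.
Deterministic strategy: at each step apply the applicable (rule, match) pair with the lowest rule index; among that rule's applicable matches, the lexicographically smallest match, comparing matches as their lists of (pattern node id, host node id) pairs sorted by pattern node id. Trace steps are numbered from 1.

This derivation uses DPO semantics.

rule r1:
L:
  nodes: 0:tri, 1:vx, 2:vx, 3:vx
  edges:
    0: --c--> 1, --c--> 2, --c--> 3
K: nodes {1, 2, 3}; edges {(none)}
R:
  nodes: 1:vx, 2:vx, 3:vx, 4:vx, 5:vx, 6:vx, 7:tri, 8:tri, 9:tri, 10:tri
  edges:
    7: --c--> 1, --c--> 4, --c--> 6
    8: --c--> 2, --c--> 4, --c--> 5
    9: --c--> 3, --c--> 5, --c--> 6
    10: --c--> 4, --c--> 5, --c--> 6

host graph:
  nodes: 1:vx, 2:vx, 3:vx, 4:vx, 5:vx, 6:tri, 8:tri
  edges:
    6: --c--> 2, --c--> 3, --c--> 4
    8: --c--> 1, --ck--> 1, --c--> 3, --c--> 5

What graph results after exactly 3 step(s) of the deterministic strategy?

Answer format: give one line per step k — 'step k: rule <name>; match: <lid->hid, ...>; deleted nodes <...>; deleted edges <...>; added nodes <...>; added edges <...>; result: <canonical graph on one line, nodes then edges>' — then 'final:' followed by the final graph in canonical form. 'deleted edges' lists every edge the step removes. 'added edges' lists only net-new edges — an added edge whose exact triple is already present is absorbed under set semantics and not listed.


step 1: rule r1; match: 0->6, 1->2, 2->3, 3->4; deleted nodes 6; deleted edges (6,2,c); (6,3,c); (6,4,c); added nodes 9, 10, 11, 12, 13, 14, 15; added edges (12,2,c); (12,9,c); (12,11,c); (13,3,c); (13,9,c); (13,10,c); (14,4,c); (14,10,c); (14,11,c); (15,9,c); (15,10,c); (15,11,c); result: nodes: 1:vx, 2:vx, 3:vx, 4:vx, 5:vx, 8:tri, 9:vx, 10:vx, 11:vx, 12:tri, 13:tri, 14:tri, 15:tri edges: (8,1,c); (8,1,ck); (8,3,c); (8,5,c); (12,2,c); (12,9,c); (12,11,c); (13,3,c); (13,9,c); (13,10,c); (14,4,c); (14,10,c); (14,11,c); (15,9,c); (15,10,c); (15,11,c)
step 2: rule r1; match: 0->12, 1->2, 2->9, 3->11; deleted nodes 12; deleted edges (12,2,c); (12,9,c); (12,11,c); added nodes 16, 17, 18, 19, 20, 21, 22; added edges (19,2,c); (19,16,c); (19,18,c); (20,9,c); (20,16,c); (20,17,c); (21,11,c); (21,17,c); (21,18,c); (22,16,c); (22,17,c); (22,18,c); result: nodes: 1:vx, 2:vx, 3:vx, 4:vx, 5:vx, 8:tri, 9:vx, 10:vx, 11:vx, 13:tri, 14:tri, 15:tri, 16:vx, 17:vx, 18:vx, 19:tri, 20:tri, 21:tri, 22:tri edges: (8,1,c); (8,1,ck); (8,3,c); (8,5,c); (13,3,c); (13,9,c); (13,10,c); (14,4,c); (14,10,c); (14,11,c); (15,9,c); (15,10,c); (15,11,c); (19,2,c); (19,16,c); (19,18,c); (20,9,c); (20,16,c); (20,17,c); (21,11,c); (21,17,c); (21,18,c); (22,16,c); (22,17,c); (22,18,c)
step 3: rule r1; match: 0->13, 1->3, 2->9, 3->10; deleted nodes 13; deleted edges (13,3,c); (13,9,c); (13,10,c); added nodes 23, 24, 25, 26, 27, 28, 29; added edges (26,3,c); (26,23,c); (26,25,c); (27,9,c); (27,23,c); (27,24,c); (28,10,c); (28,24,c); (28,25,c); (29,23,c); (29,24,c); (29,25,c); result: nodes: 1:vx, 2:vx, 3:vx, 4:vx, 5:vx, 8:tri, 9:vx, 10:vx, 11:vx, 14:tri, 15:tri, 16:vx, 17:vx, 18:vx, 19:tri, 20:tri, 21:tri, 22:tri, 23:vx, 24:vx, 25:vx, 26:tri, 27:tri, 28:tri, 29:tri edges: (8,1,c); (8,1,ck); (8,3,c); (8,5,c); (14,4,c); (14,10,c); (14,11,c); (15,9,c); (15,10,c); (15,11,c); (19,2,c); (19,16,c); (19,18,c); (20,9,c); (20,16,c); (20,17,c); (21,11,c); (21,17,c); (21,18,c); (22,16,c); (22,17,c); (22,18,c); (26,3,c); (26,23,c); (26,25,c); (27,9,c); (27,23,c); (27,24,c); (28,10,c); (28,24,c); (28,25,c); (29,23,c); (29,24,c); (29,25,c)
final:
nodes: 1:vx, 2:vx, 3:vx, 4:vx, 5:vx, 8:tri, 9:vx, 10:vx, 11:vx, 14:tri, 15:tri, 16:vx, 17:vx, 18:vx, 19:tri, 20:tri, 21:tri, 22:tri, 23:vx, 24:vx, 25:vx, 26:tri, 27:tri, 28:tri, 29:tri
edges: (8,1,c); (8,1,ck); (8,3,c); (8,5,c); (14,4,c); (14,10,c); (14,11,c); (15,9,c); (15,10,c); (15,11,c); (19,2,c); (19,16,c); (19,18,c); (20,9,c); (20,16,c); (20,17,c); (21,11,c); (21,17,c); (21,18,c); (22,16,c); (22,17,c); (22,18,c); (26,3,c); (26,23,c); (26,25,c); (27,9,c); (27,23,c); (27,24,c); (28,10,c); (28,24,c); (28,25,c); (29,23,c); (29,24,c); (29,25,c)


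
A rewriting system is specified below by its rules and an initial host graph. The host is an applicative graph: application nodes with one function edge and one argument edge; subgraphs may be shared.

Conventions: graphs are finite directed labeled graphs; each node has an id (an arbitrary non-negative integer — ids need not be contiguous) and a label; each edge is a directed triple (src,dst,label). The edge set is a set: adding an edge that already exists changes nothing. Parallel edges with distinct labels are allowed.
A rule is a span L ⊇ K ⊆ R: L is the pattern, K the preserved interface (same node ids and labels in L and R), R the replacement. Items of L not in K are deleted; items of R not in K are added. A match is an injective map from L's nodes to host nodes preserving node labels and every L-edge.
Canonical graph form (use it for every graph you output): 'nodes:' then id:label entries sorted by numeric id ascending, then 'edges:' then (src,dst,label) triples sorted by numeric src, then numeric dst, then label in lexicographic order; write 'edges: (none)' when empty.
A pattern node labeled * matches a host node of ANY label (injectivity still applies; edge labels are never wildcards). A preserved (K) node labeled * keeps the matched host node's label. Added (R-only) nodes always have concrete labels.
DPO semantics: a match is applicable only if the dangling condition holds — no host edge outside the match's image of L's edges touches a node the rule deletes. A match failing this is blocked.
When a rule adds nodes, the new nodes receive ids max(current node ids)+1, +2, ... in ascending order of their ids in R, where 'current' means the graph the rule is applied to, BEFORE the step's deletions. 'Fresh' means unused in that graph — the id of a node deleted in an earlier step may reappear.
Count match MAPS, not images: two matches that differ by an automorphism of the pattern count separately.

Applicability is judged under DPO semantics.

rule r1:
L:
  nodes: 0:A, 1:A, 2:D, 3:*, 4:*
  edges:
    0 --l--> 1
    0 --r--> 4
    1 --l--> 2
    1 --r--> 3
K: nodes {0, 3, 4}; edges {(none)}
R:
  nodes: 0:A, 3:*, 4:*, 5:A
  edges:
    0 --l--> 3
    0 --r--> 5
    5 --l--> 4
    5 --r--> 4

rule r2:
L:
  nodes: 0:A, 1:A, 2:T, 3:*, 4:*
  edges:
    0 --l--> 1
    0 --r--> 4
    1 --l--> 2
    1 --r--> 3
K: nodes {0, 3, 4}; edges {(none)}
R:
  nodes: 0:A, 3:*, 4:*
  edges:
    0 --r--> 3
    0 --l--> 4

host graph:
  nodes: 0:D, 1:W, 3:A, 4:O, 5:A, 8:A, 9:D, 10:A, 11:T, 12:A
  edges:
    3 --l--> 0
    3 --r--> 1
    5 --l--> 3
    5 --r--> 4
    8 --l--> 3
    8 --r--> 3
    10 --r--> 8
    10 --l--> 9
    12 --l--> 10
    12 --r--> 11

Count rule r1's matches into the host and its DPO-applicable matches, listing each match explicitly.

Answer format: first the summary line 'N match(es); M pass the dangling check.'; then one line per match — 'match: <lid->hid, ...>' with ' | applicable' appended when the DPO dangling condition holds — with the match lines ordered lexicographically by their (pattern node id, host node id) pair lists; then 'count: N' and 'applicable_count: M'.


2 match(es); 1 pass the dangling check.
match: 0->5, 1->3, 2->0, 3->1, 4->4
match: 0->12, 1->10, 2->9, 3->8, 4->11 | applicable
count: 2
applicable_count: 1


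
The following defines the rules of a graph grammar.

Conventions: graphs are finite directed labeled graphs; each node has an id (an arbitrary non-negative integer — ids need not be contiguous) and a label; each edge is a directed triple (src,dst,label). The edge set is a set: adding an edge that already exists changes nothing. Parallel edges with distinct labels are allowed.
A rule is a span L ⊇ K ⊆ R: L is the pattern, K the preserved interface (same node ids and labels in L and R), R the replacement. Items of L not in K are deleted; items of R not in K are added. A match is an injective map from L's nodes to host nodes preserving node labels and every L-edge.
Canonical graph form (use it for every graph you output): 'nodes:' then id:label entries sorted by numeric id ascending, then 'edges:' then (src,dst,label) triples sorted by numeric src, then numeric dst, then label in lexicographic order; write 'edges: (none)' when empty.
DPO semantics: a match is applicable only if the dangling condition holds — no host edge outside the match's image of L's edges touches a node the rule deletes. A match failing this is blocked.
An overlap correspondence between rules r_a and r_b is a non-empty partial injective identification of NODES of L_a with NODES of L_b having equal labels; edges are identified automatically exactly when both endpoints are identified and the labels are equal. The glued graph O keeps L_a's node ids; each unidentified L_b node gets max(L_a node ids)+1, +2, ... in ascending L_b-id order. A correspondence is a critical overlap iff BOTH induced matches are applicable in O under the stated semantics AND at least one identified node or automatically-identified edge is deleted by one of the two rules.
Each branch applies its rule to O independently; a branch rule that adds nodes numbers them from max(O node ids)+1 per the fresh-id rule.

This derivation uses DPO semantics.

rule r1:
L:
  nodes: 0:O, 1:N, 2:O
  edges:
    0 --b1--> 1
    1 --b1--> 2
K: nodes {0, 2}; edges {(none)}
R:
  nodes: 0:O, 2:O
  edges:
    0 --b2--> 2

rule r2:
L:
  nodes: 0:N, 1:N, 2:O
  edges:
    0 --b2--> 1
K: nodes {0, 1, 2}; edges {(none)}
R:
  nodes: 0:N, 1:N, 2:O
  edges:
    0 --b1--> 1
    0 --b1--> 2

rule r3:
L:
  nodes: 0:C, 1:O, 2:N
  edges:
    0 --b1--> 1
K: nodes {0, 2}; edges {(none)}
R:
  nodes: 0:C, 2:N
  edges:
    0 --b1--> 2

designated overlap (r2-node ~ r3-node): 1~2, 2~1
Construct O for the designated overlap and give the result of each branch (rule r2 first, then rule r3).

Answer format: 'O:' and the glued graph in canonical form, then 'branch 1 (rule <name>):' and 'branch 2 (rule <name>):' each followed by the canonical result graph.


O:
nodes: 0:N, 1:N, 2:O, 3:C
edges: (0,1,b2); (3,2,b1)
branch 1 (rule r2):
nodes: 0:N, 1:N, 2:O, 3:C
edges: (0,1,b1); (0,2,b1); (3,2,b1)
branch 2 (rule r3):
nodes: 0:N, 1:N, 3:C
edges: (0,1,b2); (3,1,b1)


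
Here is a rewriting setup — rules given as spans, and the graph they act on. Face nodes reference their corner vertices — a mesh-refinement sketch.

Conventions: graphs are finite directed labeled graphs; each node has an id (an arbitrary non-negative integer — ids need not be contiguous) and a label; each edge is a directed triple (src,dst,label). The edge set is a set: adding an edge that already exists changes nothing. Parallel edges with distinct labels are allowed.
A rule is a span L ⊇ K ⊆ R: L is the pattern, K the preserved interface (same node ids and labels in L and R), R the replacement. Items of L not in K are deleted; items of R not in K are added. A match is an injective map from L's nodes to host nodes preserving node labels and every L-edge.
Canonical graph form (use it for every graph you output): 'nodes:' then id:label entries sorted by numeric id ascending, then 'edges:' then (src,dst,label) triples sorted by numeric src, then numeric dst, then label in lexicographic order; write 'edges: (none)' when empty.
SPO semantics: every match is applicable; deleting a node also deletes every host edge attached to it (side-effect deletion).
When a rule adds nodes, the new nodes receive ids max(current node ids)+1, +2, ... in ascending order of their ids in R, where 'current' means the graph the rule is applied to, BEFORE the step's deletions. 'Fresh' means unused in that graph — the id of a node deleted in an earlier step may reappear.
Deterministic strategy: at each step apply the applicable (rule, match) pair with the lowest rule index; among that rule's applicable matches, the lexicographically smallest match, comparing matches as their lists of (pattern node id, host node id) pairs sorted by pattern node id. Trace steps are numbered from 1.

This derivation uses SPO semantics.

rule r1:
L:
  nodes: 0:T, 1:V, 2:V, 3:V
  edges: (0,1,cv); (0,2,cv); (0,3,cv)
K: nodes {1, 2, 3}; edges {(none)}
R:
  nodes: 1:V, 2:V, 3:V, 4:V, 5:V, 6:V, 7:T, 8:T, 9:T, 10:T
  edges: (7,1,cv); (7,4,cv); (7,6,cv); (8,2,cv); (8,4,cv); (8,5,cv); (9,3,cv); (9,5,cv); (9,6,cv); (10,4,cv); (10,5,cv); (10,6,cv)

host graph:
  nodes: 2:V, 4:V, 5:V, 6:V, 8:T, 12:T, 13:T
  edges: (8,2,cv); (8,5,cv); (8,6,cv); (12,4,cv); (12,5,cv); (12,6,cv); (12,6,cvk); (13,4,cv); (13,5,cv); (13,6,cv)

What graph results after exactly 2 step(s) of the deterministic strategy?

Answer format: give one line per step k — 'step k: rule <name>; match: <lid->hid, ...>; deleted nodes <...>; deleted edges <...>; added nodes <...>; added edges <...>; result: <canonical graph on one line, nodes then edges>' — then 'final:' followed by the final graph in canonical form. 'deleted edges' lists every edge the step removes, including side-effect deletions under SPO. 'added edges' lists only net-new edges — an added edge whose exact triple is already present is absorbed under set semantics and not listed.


step 1: rule r1; match: 0->8, 1->2, 2->5, 3->6; deleted nodes 8; deleted edges (8,2,cv); (8,5,cv); (8,6,cv); added nodes 14, 15, 16, 17, 18, 19, 20; added edges (17,2,cv); (17,14,cv); (17,16,cv); (18,5,cv); (18,14,cv); (18,15,cv); (19,6,cv); (19,15,cv); (19,16,cv); (20,14,cv); (20,15,cv); (20,16,cv); result: nodes: 2:V, 4:V, 5:V, 6:V, 12:T, 13:T, 14:V, 15:V, 16:V, 17:T, 18:T, 19:T, 20:T edges: (12,4,cv); (12,5,cv); (12,6,cv); (12,6,cvk); (13,4,cv); (13,5,cv); (13,6,cv); (17,2,cv); (17,14,cv); (17,16,cv); (18,5,cv); (18,14,cv); (18,15,cv); (19,6,cv); (19,15,cv); (19,16,cv); (20,14,cv); (20,15,cv); (20,16,cv)
step 2: rule r1; match: 0->12, 1->4, 2->5, 3->6; deleted nodes 12; deleted edges (12,4,cv); (12,5,cv); (12,6,cv); (12,6,cvk); added nodes 21, 22, 23, 24, 25, 26, 27; added edges (24,4,cv); (24,21,cv); (24,23,cv); (25,5,cv); (25,21,cv); (25,22,cv); (26,6,cv); (26,22,cv); (26,23,cv); (27,21,cv); (27,22,cv); (27,23,cv); result: nodes: 2:V, 4:V, 5:V, 6:V, 13:T, 14:V, 15:V, 16:V, 17:T, 18:T, 19:T, 20:T, 21:V, 22:V, 23:V, 24:T, 25:T, 26:T, 27:T edges: (13,4,cv); (13,5,cv); (13,6,cv); (17,2,cv); (17,14,cv); (17,16,cv); (18,5,cv); (18,14,cv); (18,15,cv); (19,6,cv); (19,15,cv); (19,16,cv); (20,14,cv); (20,15,cv); (20,16,cv); (24,4,cv); (24,21,cv); (24,23,cv); (25,5,cv); (25,21,cv); (25,22,cv); (26,6,cv); (26,22,cv); (26,23,cv); (27,21,cv); (27,22,cv); (27,23,cv)
final:
nodes: 2:V, 4:V, 5:V, 6:V, 13:T, 14:V, 15:V, 16:V, 17:T, 18:T, 19:T, 20:T, 21:V, 22:V, 23:V, 24:T, 25:T, 26:T, 27:T
edges: (13,4,cv); (13,5,cv); (13,6,cv); (17,2,cv); (17,14,cv); (17,16,cv); (18,5,cv); (18,14,cv); (18,15,cv); (19,6,cv); (19,15,cv); (19,16,cv); (20,14,cv); (20,15,cv); (20,16,cv); (24,4,cv); (24,21,cv); (24,23,cv); (25,5,cv); (25,21,cv); (25,22,cv); (26,6,cv); (26,22,cv); (26,23,cv); (27,21,cv); (27,22,cv); (27,23,cv)


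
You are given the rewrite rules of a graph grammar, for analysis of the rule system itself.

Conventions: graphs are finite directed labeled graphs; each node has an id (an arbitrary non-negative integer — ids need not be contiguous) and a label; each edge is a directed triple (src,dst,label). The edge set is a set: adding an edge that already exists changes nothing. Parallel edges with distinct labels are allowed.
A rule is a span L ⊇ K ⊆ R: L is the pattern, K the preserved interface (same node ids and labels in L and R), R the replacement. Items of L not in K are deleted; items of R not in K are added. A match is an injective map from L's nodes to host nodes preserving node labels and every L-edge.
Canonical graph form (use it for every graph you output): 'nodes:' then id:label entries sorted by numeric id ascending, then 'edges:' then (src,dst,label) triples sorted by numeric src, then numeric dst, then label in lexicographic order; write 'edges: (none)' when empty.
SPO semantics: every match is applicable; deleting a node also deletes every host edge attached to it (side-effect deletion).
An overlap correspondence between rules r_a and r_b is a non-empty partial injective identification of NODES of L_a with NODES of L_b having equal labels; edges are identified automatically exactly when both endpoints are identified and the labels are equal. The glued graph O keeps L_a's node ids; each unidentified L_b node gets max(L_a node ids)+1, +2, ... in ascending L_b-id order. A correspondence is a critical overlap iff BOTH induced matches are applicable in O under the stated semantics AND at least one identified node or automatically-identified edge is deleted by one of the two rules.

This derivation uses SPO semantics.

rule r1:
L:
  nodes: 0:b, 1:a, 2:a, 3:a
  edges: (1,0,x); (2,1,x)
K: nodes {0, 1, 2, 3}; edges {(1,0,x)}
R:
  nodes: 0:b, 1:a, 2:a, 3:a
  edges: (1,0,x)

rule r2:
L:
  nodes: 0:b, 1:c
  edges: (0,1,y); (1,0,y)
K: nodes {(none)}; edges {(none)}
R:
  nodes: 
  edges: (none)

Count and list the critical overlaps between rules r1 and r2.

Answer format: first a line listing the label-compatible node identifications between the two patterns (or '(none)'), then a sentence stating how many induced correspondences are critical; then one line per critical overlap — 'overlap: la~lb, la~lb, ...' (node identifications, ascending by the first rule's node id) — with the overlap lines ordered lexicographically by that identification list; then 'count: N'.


label-compatible node identifications between L(r1) and L(r2): 0~0
1 of the induced correspondences is a critical overlap of r1 and r2.
overlap: 0~0
count: 1


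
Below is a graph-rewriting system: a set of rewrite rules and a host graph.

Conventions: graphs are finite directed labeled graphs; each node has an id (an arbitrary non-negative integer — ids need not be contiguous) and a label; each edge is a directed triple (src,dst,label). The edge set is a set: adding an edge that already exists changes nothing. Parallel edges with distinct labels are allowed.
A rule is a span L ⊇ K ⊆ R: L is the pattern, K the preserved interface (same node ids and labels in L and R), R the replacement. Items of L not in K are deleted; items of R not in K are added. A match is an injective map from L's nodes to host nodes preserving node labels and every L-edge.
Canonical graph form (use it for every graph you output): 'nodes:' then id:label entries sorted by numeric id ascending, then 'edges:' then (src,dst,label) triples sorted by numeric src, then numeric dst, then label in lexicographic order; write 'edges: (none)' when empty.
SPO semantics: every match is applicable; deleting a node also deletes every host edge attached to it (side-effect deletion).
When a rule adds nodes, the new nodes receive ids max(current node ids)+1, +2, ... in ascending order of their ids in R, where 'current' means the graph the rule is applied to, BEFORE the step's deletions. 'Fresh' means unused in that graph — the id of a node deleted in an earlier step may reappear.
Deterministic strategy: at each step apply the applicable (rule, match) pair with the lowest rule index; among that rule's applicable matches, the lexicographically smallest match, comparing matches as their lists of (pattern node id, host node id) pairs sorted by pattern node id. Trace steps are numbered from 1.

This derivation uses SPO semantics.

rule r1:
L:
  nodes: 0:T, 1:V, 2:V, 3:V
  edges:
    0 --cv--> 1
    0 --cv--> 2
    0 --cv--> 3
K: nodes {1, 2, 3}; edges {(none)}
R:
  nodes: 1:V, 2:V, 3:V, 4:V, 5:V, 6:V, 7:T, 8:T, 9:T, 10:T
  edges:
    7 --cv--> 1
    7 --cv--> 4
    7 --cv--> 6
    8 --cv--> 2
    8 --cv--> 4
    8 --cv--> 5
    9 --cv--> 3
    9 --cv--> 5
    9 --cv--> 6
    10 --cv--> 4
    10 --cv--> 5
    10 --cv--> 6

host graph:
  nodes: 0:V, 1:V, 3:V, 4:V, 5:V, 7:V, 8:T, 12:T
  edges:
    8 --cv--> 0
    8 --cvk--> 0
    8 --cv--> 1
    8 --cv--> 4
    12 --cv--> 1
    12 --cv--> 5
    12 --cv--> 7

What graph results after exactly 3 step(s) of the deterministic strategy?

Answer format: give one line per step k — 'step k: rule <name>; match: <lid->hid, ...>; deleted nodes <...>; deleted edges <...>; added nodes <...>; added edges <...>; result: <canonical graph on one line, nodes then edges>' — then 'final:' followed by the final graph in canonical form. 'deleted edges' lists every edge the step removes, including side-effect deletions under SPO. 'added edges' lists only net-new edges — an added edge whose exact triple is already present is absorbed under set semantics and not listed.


step 1: rule r1; match: 0->8, 1->0, 2->1, 3->4; deleted nodes 8; deleted edges (8,0,cv); (8,0,cvk); (8,1,cv); (8,4,cv); added nodes 13, 14, 15, 16, 17, 18, 19; added edges (16,0,cv); (16,13,cv); (16,15,cv); (17,1,cv); (17,13,cv); (17,14,cv); (18,4,cv); (18,14,cv); (18,15,cv); (19,13,cv); (19,14,cv); (19,15,cv); result: nodes: 0:V, 1:V, 3:V, 4:V, 5:V, 7:V, 12:T, 13:V, 14:V, 15:V, 16:T, 17:T, 18:T, 19:T edges: (12,1,cv); (12,5,cv); (12,7,cv); (16,0,cv); (16,13,cv); (16,15,cv); (17,1,cv); (17,13,cv); (17,14,cv); (18,4,cv); (18,14,cv); (18,15,cv); (19,13,cv); (19,14,cv); (19,15,cv)
step 2: rule r1; match: 0->12, 1->1, 2->5, 3->7; deleted nodes 12; deleted edges (12,1,cv); (12,5,cv); (12,7,cv); added nodes 20, 21, 22, 23, 24, 25, 26; added edges (23,1,cv); (23,20,cv); (23,22,cv); (24,5,cv); (24,20,cv); (24,21,cv); (25,7,cv); (25,21,cv); (25,22,cv); (26,20,cv); (26,21,cv); (26,22,cv); result: nodes: 0:V, 1:V, 3:V, 4:V, 5:V, 7:V, 13:V, 14:V, 15:V, 16:T, 17:T, 18:T, 19:T, 20:V, 21:V, 22:V, 23:T, 24:T, 25:T, 26:T edges: (16,0,cv); (16,13,cv); (16,15,cv); (17,1,cv); (17,13,cv); (17,14,cv); (18,4,cv); (18,14,cv); (18,15,cv); (19,13,cv); (19,14,cv); (19,15,cv); (23,1,cv); (23,20,cv); (23,22,cv); (24,5,cv); (24,20,cv); (24,21,cv); (25,7,cv); (25,21,cv); (25,22,cv); (26,20,cv); (26,21,cv); (26,22,cv)
step 3: rule r1; match: 0->16, 1->0, 2->13, 3->15; deleted nodes 16; deleted edges (16,0,cv); (16,13,cv); (16,15,cv); added nodes 27, 28, 29, 30, 31, 32, 33; added edges (30,0,cv); (30,27,cv); (30,29,cv); (31,13,cv); (31,27,cv); (31,28,cv); (32,15,cv); (32,28,cv); (32,29,cv); (33,27,cv); (33,28,cv); (33,29,cv); result: nodes: 0:V, 1:V, 3:V, 4:V, 5:V, 7:V, 13:V, 14:V, 15:V, 17:T, 18:T, 19:T, 20:V, 21:V, 22:V, 23:T, 24:T, 25:T, 26:T, 27:V, 28:V, 29:V, 30:T, 31:T, 32:T, 33:T edges: (17,1,cv); (17,13,cv); (17,14,cv); (18,4,cv); (18,14,cv); (18,15,cv); (19,13,cv); (19,14,cv); (19,15,cv); (23,1,cv); (23,20,cv); (23,22,cv); (24,5,cv); (24,20,cv); (24,21,cv); (25,7,cv); (25,21,cv); (25,22,cv); (26,20,cv); (26,21,cv); (26,22,cv); (30,0,cv); (30,27,cv); (30,29,cv); (31,13,cv); (31,27,cv); (31,28,cv); (32,15,cv); (32,28,cv); (32,29,cv); (33,27,cv); (33,28,cv); (33,29,cv)
final:
nodes: 0:V, 1:V, 3:V, 4:V, 5:V, 7:V, 13:V, 14:V, 15:V, 17:T, 18:T, 19:T, 20:V, 21:V, 22:V, 23:T, 24:T, 25:T, 26:T, 27:V, 28:V, 29:V, 30:T, 31:T, 32:T, 33:T
edges: (17,1,cv); (17,13,cv); (17,14,cv); (18,4,cv); (18,14,cv); (18,15,cv); (19,13,cv); (19,14,cv); (19,15,cv); (23,1,cv); (23,20,cv); (23,22,cv); (24,5,cv); (24,20,cv); (24,21,cv); (25,7,cv); (25,21,cv); (25,22,cv); (26,20,cv); (26,21,cv); (26,22,cv); (30,0,cv); (30,27,cv); (30,29,cv); (31,13,cv); (31,27,cv); (31,28,cv); (32,15,cv); (32,28,cv); (32,29,cv); (33,27,cv); (33,28,cv); (33,29,cv)


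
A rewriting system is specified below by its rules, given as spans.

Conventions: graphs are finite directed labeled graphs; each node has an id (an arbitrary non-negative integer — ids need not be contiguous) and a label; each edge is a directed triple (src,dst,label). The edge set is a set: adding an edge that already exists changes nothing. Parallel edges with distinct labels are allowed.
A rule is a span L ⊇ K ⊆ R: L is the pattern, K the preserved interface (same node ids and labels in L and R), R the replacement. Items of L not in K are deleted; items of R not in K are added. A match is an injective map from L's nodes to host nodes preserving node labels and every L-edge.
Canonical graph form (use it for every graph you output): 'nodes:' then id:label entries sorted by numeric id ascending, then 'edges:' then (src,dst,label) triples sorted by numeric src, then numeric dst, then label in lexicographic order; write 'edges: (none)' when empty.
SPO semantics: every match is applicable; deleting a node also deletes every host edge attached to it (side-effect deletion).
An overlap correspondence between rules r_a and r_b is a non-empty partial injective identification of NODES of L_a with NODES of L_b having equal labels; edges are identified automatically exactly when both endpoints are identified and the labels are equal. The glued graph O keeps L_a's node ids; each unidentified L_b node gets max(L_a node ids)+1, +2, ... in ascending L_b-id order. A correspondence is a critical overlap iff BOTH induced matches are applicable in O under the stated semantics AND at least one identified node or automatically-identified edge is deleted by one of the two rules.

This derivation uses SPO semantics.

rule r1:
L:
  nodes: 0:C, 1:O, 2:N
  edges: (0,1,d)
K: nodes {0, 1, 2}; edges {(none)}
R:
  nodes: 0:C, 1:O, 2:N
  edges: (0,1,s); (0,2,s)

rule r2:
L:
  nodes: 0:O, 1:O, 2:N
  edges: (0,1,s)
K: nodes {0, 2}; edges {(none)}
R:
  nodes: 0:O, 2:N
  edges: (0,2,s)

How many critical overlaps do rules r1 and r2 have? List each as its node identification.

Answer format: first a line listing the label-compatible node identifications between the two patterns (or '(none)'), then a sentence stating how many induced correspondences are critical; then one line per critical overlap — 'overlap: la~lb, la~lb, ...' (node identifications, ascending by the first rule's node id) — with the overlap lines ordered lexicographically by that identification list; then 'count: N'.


label-compatible node identifications between L(r1) and L(r2): 1~0, 1~1, 2~2
2 of the induced correspondences are critical overlaps of r1 and r2.
overlap: 1~1
overlap: 1~1, 2~2
count: 2


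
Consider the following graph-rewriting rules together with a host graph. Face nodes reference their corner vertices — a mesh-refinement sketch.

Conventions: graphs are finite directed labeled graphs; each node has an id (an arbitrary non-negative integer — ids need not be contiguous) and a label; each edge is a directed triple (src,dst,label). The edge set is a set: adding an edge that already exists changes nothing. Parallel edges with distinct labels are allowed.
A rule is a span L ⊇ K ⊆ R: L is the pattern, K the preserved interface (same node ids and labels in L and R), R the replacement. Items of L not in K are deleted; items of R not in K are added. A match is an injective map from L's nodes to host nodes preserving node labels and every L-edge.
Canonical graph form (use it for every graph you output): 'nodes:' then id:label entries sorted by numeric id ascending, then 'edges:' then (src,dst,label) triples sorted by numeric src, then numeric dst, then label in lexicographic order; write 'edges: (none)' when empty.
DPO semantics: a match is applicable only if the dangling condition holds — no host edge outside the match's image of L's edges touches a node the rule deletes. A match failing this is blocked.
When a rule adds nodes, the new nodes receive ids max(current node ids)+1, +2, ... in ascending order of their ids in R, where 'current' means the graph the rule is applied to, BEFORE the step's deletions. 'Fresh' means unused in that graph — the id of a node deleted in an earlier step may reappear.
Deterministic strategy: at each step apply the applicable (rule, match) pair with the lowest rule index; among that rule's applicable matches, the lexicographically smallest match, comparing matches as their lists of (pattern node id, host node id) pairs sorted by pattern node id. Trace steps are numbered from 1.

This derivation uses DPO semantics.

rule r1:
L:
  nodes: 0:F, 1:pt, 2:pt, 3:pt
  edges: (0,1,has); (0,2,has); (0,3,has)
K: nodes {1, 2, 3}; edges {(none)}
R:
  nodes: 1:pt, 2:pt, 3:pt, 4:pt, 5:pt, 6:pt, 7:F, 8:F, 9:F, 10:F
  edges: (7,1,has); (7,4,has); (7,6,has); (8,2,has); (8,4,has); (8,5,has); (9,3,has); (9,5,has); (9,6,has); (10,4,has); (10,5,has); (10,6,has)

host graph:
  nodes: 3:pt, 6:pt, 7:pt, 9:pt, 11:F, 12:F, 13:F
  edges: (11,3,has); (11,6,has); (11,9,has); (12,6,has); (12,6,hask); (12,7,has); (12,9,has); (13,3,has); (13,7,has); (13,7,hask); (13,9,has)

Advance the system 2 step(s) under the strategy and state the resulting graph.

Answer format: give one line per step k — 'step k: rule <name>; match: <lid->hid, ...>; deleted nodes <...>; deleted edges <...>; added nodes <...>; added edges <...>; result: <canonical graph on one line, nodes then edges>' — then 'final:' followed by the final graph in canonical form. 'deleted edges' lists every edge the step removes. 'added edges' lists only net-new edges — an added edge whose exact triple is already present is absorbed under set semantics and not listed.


step 1: rule r1; match: 0->11, 1->3, 2->6, 3->9; deleted nodes 11; deleted edges (11,3,has); (11,6,has); (11,9,has); added nodes 14, 15, 16, 17, 18, 19, 20; added edges (17,3,has); (17,14,has); (17,16,has); (18,6,has); (18,14,has); (18,15,has); (19,9,has); (19,15,has); (19,16,has); (20,14,has); (20,15,has); (20,16,has); result: nodes: 3:pt, 6:pt, 7:pt, 9:pt, 12:F, 13:F, 14:pt, 15:pt, 16:pt, 17:F, 18:F, 19:F, 20:F edges: (12,6,has); (12,6,hask); (12,7,has); (12,9,has); (13,3,has); (13,7,has); (13,7,hask); (13,9,has); (17,3,has); (17,14,has); (17,16,has); (18,6,has); (18,14,has); (18,15,has); (19,9,has); (19,15,has); (19,16,has); (20,14,has); (20,15,has); (20,16,has)
step 2: rule r1; match: 0->17, 1->3, 2->14, 3->16; deleted nodes 17; deleted edges (17,3,has); (17,14,has); (17,16,has); added nodes 21, 22, 23, 24, 25, 26, 27; added edges (24,3,has); (24,21,has); (24,23,has); (25,14,has); (25,21,has); (25,22,has); (26,16,has); (26,22,has); (26,23,has); (27,21,has); (27,22,has); (27,23,has); result: nodes: 3:pt, 6:pt, 7:pt, 9:pt, 12:F, 13:F, 14:pt, 15:pt, 16:pt, 18:F, 19:F, 20:F, 21:pt, 22:pt, 23:pt, 24:F, 25:F, 26:F, 27:F edges: (12,6,has); (12,6,hask); (12,7,has); (12,9,has); (13,3,has); (13,7,has); (13,7,hask); (13,9,has); (18,6,has); (18,14,has); (18,15,has); (19,9,has); (19,15,has); (19,16,has); (20,14,has); (20,15,has); (20,16,has); (24,3,has); (24,21,has); (24,23,has); (25,14,has); (25,21,has); (25,22,has); (26,16,has); (26,22,has); (26,23,has); (27,21,has); (27,22,has); (27,23,has)
final:
nodes: 3:pt, 6:pt, 7:pt, 9:pt, 12:F, 13:F, 14:pt, 15:pt, 16:pt, 18:F, 19:F, 20:F, 21:pt, 22:pt, 23:pt, 24:F, 25:F, 26:F, 27:F
edges: (12,6,has); (12,6,hask); (12,7,has); (12,9,has); (13,3,has); (13,7,has); (13,7,hask); (13,9,has); (18,6,has); (18,14,has); (18,15,has); (19,9,has); (19,15,has); (19,16,has); (20,14,has); (20,15,has); (20,16,has); (24,3,has); (24,21,has); (24,23,has); (25,14,has); (25,21,has); (25,22,has); (26,16,has); (26,22,has); (26,23,has); (27,21,has); (27,22,has); (27,23,has)
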